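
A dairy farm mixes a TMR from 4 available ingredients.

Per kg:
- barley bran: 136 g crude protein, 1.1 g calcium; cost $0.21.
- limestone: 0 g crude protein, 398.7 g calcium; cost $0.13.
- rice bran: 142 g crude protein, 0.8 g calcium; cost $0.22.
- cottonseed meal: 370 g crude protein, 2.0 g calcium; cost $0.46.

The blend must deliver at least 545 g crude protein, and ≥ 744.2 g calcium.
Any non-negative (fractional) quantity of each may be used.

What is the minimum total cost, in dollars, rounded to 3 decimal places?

Let x1 = kg of barley bran, x2 = kg of limestone, x3 = kg of rice bran, x4 = kg of cottonseed meal.
min 0.21x1 + 0.13x2 + 0.22x3 + 0.46x4 subject to:
  136x1 + 142x3 + 370x4 ≥ 545   (crude protein)
  1.1x1 + 398.7x2 + 0.8x3 + 2x4 ≥ 744.2   (calcium)
  x1, x2, x3, x4 ≥ 0.
At the optimum only limestone, cottonseed meal are positive (barley bran, rice bran = 0). Binding constraints: crude protein and calcium.
So limestone = 1.859 kg, cottonseed meal = 1.473 kg.
Cost = 0.13·1.859 + 0.46·1.473 = 0.91925.

$0.919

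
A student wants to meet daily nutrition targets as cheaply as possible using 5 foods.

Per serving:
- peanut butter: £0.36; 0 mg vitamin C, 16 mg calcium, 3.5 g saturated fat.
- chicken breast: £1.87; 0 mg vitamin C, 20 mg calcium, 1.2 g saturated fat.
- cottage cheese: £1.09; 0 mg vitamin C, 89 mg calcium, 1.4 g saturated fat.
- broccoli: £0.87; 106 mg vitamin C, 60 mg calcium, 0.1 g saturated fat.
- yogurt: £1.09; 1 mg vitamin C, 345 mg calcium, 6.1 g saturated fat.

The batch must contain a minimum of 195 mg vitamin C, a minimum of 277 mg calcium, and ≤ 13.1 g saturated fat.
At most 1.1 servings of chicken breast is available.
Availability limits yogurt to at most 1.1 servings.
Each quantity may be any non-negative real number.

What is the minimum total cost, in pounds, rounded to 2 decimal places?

Set it up as a linear program. Let x1 = servings of peanut butter, x2 = servings of chicken breast, x3 = servings of cottage cheese, x4 = servings of broccoli, x5 = servings of yogurt.
min 0.36x1 + 1.87x2 + 1.09x3 + 0.87x4 + 1.09x5 s.t.:
  106x4 + 1x5 ≥ 195   (vitamin C)
  16x1 + 20x2 + 89x3 + 60x4 + 345x5 ≥ 277   (calcium)
  3.5x1 + 1.2x2 + 1.4x3 + 0.1x4 + 6.1x5 ≤ 13.1   (saturated fat)
  x2 ≤ 1.1
  x5 ≤ 1.1
  x1, x2, x3, x4, x5 ≥ 0.
The optimal basis is {broccoli, yogurt}; peanut butter, chicken breast, cottage cheese drop out. Binding constraints: vitamin C and calcium.
That vertex is x4 = 1.835, x5 = 0.4838.
Total cost: 0.87·1.835 + 1.09·0.4838 = 2.1238.

£2.12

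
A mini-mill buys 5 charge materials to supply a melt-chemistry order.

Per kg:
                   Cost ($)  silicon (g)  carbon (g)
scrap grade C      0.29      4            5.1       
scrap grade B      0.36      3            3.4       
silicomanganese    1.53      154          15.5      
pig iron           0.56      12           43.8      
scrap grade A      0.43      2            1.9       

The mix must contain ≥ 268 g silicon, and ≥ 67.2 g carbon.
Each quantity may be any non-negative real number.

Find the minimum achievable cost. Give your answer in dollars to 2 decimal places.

$3.08

Let x1 = kg of scrap grade C, x2 = kg of scrap grade B, x3 = kg of silicomanganese, x4 = kg of pig iron, x5 = kg of scrap grade A.
Minimize 0.29x1 + 0.36x2 + 1.53x3 + 0.56x4 + 0.43x5 subject to:
  4x1 + 3x2 + 154x3 + 12x4 + 2x5 ≥ 268   (silicon)
  5.1x1 + 3.4x2 + 15.5x3 + 43.8x4 + 1.9x5 ≥ 67.2   (carbon)
  x1, x2, x3, x4, x5 ≥ 0.
At the optimum only silicomanganese, pig iron are positive (scrap grade C, scrap grade B, scrap grade A = 0). Binding constraints: silicon and carbon.
So silicomanganese = 1.667 kg, pig iron = 0.9444 kg.
Total cost: 1.53·1.667 + 0.56·0.9444 = 3.0794.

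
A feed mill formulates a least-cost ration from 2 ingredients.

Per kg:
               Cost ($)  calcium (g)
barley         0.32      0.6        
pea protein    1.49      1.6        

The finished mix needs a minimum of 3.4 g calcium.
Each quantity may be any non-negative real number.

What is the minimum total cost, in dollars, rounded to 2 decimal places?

This is a linear program. Let x1 = kg of barley, x2 = kg of pea protein.
Minimise 0.32x1 + 1.49x2 subject to:
  0.6x1 + 1.6x2 ≥ 3.4   (calcium)
  x1, x2 ≥ 0.
The optimal basis is {barley}; pea protein drops out. Binding constraint: calcium.
So barley = 5.667 kg.
Total cost: 0.32·5.667 = 1.8134.

$1.81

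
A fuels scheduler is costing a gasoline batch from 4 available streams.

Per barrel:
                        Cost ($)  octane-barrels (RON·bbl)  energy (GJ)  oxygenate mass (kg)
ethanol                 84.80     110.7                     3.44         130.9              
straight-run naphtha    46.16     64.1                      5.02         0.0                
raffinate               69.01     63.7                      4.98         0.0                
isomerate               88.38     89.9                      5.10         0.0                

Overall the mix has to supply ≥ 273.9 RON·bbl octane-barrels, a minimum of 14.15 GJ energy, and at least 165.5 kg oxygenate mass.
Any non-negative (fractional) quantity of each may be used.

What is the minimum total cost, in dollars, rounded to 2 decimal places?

$203.67

Let x1 = barrels of ethanol, x2 = barrels of straight-run naphtha, x3 = barrels of raffinate, x4 = barrels of isomerate.
min 84.8x1 + 46.16x2 + 69.01x3 + 88.38x4 s.t.:
  110.7x1 + 64.1x2 + 63.7x3 + 89.9x4 ≥ 273.9   (octane-barrels)
  3.44x1 + 5.02x2 + 4.98x3 + 5.1x4 ≥ 14.15   (energy)
  130.9x1 ≥ 165.5   (oxygenate mass)
  x1, x2, x3, x4 ≥ 0.
The optimal basis is {ethanol, straight-run naphtha}; raffinate, isomerate drop out. There the octane-barrels and oxygenate mass constraints are tight.
Solving gives x1 = 1.26432, x2 = 2.08954.
Cost = 84.8·1.26432 + 46.16·2.08954 = 203.6675.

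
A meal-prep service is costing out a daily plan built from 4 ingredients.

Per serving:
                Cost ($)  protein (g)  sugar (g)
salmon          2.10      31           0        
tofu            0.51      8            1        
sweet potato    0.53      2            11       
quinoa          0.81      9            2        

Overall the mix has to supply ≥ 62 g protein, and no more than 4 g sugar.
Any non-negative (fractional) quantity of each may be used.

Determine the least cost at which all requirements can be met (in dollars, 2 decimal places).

Let x1 = servings of salmon, x2 = servings of tofu, x3 = servings of sweet potato, x4 = servings of quinoa.
min 2.1x1 + 0.51x2 + 0.53x3 + 0.81x4 with:
  31x1 + 8x2 + 2x3 + 9x4 ≥ 62   (protein)
  1x2 + 11x3 + 2x4 ≤ 4   (sugar)
  x1, x2, x3, x4 ≥ 0.
The cheapest feasible vertex uses only salmon, tofu; sweet potato, quinoa are not used. The protein and sugar requirements are met with equality.
Optimal quantities: salmon = 0.9677 servings, tofu = 4 servings.
Cost = 2.1·0.9677 + 0.51·4 = 4.0722.

$4.07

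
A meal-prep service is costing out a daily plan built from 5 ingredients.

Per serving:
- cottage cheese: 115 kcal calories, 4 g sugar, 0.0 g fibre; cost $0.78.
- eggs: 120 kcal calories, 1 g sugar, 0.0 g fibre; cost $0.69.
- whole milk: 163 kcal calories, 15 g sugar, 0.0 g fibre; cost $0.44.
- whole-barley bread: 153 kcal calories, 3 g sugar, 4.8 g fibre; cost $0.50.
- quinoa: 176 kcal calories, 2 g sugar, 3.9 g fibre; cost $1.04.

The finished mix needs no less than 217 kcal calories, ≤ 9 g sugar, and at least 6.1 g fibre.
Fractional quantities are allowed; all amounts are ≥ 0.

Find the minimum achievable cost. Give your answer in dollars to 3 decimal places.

$0.696

Let x1 = servings of cottage cheese, x2 = servings of eggs, x3 = servings of whole milk, x4 = servings of whole-barley bread, x5 = servings of quinoa.
Minimize 0.78x1 + 0.69x2 + 0.44x3 + 0.5x4 + 1.04x5 with:
  115x1 + 120x2 + 163x3 + 153x4 + 176x5 ≥ 217   (calories)
  4x1 + 1x2 + 15x3 + 3x4 + 2x5 ≤ 9   (sugar)
  4.8x4 + 3.9x5 ≥ 6.1   (fibre)
  x1, x2, x3, x4, x5 ≥ 0.
The minimum-cost mix takes nothing from cottage cheese, eggs, quinoa — only whole milk, whole-barley bread. Binding constraints: calories and fibre.
Optimal quantities: whole milk = 0.1384 servings, whole-barley bread = 1.271 servings.
Hence cost = 0.44·0.1384 + 0.5·1.271 = $0.69640.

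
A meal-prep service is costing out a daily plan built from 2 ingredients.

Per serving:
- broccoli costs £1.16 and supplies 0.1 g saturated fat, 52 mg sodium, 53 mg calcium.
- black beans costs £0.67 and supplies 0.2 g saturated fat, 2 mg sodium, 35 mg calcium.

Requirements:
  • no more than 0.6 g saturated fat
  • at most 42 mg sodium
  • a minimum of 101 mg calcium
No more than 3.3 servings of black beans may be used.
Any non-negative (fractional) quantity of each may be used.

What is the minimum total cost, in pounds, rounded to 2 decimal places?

£1.93

Treat it as an LP. Let x1 = servings of broccoli, x2 = servings of black beans.
min 1.16x1 + 0.67x2 subject to:
  0.1x1 + 0.2x2 ≤ 0.6   (saturated fat)
  52x1 + 2x2 ≤ 42   (sodium)
  53x1 + 35x2 ≥ 101   (calcium)
  x2 ≤ 3.3
  x1, x2 ≥ 0.
The optimal basis is {black beans}; broccoli drops out. Binding constraint: calcium.
That vertex is x2 = 2.886.
Objective = 0.67·2.886 = 1.9336.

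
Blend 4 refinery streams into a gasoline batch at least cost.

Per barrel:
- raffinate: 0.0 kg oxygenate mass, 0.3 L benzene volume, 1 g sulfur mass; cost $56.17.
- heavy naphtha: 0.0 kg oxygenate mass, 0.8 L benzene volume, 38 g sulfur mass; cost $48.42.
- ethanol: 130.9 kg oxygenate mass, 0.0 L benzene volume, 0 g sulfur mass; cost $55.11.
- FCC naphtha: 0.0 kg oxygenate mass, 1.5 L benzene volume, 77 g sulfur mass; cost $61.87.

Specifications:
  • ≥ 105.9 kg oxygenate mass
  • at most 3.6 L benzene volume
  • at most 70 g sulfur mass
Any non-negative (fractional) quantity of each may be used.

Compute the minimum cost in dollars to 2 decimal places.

This is a linear program. Let x1 = barrels of raffinate, x2 = barrels of heavy naphtha, x3 = barrels of ethanol, x4 = barrels of FCC naphtha.
Minimize 56.17x1 + 48.42x2 + 55.11x3 + 61.87x4 with:
  130.9x3 ≥ 105.9   (oxygenate mass)
  0.3x1 + 0.8x2 + 1.5x4 ≤ 3.6   (benzene volume)
  1x1 + 38x2 + 77x4 ≤ 70   (sulfur mass)
  x1, x2, x3, x4 ≥ 0.
The minimum-cost mix takes nothing from raffinate, heavy naphtha, FCC naphtha — only ethanol. The oxygenate mass requirement is met with equality.
So ethanol = 0.809 barrels.
Total cost: 55.11·0.809 = 44.5840.

$44.58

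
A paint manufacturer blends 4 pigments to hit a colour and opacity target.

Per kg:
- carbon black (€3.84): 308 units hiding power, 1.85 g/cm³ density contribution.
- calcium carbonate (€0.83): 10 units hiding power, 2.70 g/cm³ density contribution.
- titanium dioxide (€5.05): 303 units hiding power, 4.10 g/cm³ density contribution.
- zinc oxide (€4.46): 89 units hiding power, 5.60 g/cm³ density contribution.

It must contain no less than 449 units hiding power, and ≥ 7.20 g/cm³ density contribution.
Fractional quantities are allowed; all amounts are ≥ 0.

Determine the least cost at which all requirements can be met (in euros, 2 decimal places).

€6.80

This is a linear program. Let x1 = kg of carbon black, x2 = kg of calcium carbonate, x3 = kg of titanium dioxide, x4 = kg of zinc oxide.
Minimise 3.84x1 + 0.83x2 + 5.05x3 + 4.46x4 subject to:
  308x1 + 10x2 + 303x3 + 89x4 ≥ 449   (hiding power)
  1.85x1 + 2.7x2 + 4.1x3 + 5.6x4 ≥ 7.2   (density contribution)
  x1, x2, x3, x4 ≥ 0.
The optimal basis is {carbon black, calcium carbonate}; titanium dioxide, zinc oxide drop out. The hiding power and density contribution requirements are met with equality.
Optimal quantities: carbon black = 1.402 kg, calcium carbonate = 1.706 kg.
Objective = 3.84·1.402 + 0.83·1.706 = 6.7997.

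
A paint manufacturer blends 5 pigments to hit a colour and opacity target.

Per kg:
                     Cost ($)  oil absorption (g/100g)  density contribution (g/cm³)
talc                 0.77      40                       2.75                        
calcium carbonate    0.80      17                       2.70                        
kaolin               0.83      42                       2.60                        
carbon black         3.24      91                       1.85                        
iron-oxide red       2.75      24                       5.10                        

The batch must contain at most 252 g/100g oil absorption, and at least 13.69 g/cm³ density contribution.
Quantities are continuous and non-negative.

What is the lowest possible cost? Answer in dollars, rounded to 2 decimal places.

$3.83

Let x1 = kg of talc, x2 = kg of calcium carbonate, x3 = kg of kaolin, x4 = kg of carbon black, x5 = kg of iron-oxide red.
Minimise 0.77x1 + 0.8x2 + 0.83x3 + 3.24x4 + 2.75x5 with:
  40x1 + 17x2 + 42x3 + 91x4 + 24x5 ≤ 252   (oil absorption)
  2.75x1 + 2.7x2 + 2.6x3 + 1.85x4 + 5.1x5 ≥ 13.69   (density contribution)
  x1, x2, x3, x4, x5 ≥ 0.
The optimal basis is {talc}; calcium carbonate, kaolin, carbon black, iron-oxide red drop out. The density contribution requirement is met with equality.
That vertex is x1 = 4.978.
Total cost: 0.77·4.978 = 3.8331.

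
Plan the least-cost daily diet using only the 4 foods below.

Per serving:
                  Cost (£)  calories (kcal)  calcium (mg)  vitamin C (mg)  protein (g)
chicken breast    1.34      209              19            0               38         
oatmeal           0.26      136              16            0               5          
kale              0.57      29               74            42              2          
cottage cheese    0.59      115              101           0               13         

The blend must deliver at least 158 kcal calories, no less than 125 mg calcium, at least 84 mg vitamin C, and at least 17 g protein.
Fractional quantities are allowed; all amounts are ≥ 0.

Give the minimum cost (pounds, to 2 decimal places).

Set it up as a linear program. Let x1 = servings of chicken breast, x2 = servings of oatmeal, x3 = servings of kale, x4 = servings of cottage cheese.
Minimise 1.34x1 + 0.26x2 + 0.57x3 + 0.59x4 with:
  209x1 + 136x2 + 29x3 + 115x4 ≥ 158   (calories)
  19x1 + 16x2 + 74x3 + 101x4 ≥ 125   (calcium)
  42x3 ≥ 84   (vitamin C)
  38x1 + 5x2 + 2x3 + 13x4 ≥ 17   (protein)
  x1, x2, x3, x4 ≥ 0.
At the optimum only chicken breast, oatmeal, kale are positive (cottage cheese = 0). The calories, vitamin C, protein requirements are met with equality.
Solving gives x1 = 0.3075, x2 = 0.2627, x3 = 2.
Total cost: 1.34·0.3075 + 0.26·0.2627 + 0.57·2 = 1.6204.

£1.62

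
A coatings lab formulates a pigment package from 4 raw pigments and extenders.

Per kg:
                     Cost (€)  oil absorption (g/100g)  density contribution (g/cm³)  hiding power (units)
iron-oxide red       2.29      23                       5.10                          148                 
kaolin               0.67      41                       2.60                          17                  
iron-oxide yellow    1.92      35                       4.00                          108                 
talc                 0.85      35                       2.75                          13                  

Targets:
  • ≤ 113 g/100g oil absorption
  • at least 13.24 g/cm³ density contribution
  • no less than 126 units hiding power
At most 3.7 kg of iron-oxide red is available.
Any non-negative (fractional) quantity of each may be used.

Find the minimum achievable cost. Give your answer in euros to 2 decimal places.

€5.04

Let x1 = kg of iron-oxide red, x2 = kg of kaolin, x3 = kg of iron-oxide yellow, x4 = kg of talc.
Minimize 2.29x1 + 0.67x2 + 1.92x3 + 0.85x4 s.t.:
  23x1 + 41x2 + 35x3 + 35x4 ≤ 113   (oil absorption)
  5.1x1 + 2.6x2 + 4x3 + 2.75x4 ≥ 13.24   (density contribution)
  148x1 + 17x2 + 108x3 + 13x4 ≥ 126   (hiding power)
  x1 ≤ 3.7
  x1, x2, x3, x4 ≥ 0.
At the optimum only iron-oxide red, talc are positive (kaolin, iron-oxide yellow = 0). The oil absorption and density contribution requirements are met with equality.
Optimal quantities: iron-oxide red = 1.325 kg, talc = 2.358 kg.
Cost = 2.29·1.325 + 0.85·2.358 = 5.0386.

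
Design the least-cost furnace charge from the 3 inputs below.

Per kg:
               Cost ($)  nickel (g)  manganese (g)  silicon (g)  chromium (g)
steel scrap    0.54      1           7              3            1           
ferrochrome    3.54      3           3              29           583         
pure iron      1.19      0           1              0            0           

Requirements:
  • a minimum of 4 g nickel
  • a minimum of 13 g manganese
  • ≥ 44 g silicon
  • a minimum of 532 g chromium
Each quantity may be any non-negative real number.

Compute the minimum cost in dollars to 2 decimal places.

This is a linear program. Let x1 = kg of steel scrap, x2 = kg of ferrochrome, x3 = kg of pure iron.
Minimise 0.54x1 + 3.54x2 + 1.19x3 s.t.:
  1x1 + 3x2 ≥ 4   (nickel)
  7x1 + 3x2 + 1x3 ≥ 13   (manganese)
  3x1 + 29x2 ≥ 44   (silicon)
  1x1 + 583x2 ≥ 532   (chromium)
  x1, x2, x3 ≥ 0.
The cheapest feasible vertex uses only steel scrap, ferrochrome; pure iron is not used. There the manganese and silicon constraints are tight.
So steel scrap = 1.263 kg, ferrochrome = 1.387 kg.
Cost = 0.54·1.263 + 3.54·1.387 = 5.5920.

$5.59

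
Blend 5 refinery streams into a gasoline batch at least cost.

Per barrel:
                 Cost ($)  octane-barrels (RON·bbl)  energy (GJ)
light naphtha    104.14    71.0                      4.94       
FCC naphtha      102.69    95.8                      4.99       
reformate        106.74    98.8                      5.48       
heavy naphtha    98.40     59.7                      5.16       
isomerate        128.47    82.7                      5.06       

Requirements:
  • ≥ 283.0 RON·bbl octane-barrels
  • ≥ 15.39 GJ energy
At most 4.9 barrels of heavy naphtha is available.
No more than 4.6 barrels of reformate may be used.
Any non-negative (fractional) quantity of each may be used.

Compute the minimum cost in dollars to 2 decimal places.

$304.98

Let x1 = barrels of light naphtha, x2 = barrels of FCC naphtha, x3 = barrels of reformate, x4 = barrels of heavy naphtha, x5 = barrels of isomerate.
min 104.14x1 + 102.69x2 + 106.74x3 + 98.4x4 + 128.47x5 subject to:
  71x1 + 95.8x2 + 98.8x3 + 59.7x4 + 82.7x5 ≥ 283   (octane-barrels)
  4.94x1 + 4.99x2 + 5.48x3 + 5.16x4 + 5.06x5 ≥ 15.39   (energy)
  x4 ≤ 4.9
  x3 ≤ 4.6
  x1, x2, x3, x4, x5 ≥ 0.
The minimum-cost mix takes nothing from light naphtha, heavy naphtha, isomerate — only FCC naphtha, reformate. Binding constraints: octane-barrels and energy.
Optimal quantities: FCC naphtha = 0.94795 barrels, reformate = 1.9452 barrels.
Cost = 102.69·0.94795 + 106.74·1.9452 = 304.9756.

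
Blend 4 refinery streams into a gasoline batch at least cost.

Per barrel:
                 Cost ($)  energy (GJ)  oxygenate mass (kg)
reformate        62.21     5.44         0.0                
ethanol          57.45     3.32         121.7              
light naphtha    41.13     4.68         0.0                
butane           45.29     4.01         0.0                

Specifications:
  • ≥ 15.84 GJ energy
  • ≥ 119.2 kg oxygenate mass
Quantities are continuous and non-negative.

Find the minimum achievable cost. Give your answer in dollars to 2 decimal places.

$166.90

Let x1 = barrels of reformate, x2 = barrels of ethanol, x3 = barrels of light naphtha, x4 = barrels of butane.
Minimise 62.21x1 + 57.45x2 + 41.13x3 + 45.29x4 with:
  5.44x1 + 3.32x2 + 4.68x3 + 4.01x4 ≥ 15.84   (energy)
  121.7x2 ≥ 119.2   (oxygenate mass)
  x1, x2, x3, x4 ≥ 0.
The cheapest feasible vertex uses only ethanol, light naphtha; reformate, butane are not used. Binding constraints: energy and oxygenate mass.
So ethanol = 0.97946 barrels, light naphtha = 2.6898 barrels.
Total cost: 57.45·0.97946 + 41.13·2.6898 = 166.9015.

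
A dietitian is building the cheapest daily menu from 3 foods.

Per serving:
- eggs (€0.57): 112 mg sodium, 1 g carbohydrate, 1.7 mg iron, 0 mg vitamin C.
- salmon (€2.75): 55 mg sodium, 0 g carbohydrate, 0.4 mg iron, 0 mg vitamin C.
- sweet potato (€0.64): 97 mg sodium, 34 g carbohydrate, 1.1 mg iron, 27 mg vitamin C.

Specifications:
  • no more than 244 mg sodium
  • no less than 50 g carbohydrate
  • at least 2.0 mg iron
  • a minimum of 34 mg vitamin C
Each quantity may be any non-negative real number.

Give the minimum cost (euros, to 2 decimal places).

€1.07

Set it up as a linear program. Let x1 = servings of eggs, x2 = servings of salmon, x3 = servings of sweet potato.
min 0.57x1 + 2.75x2 + 0.64x3 with:
  112x1 + 55x2 + 97x3 ≤ 244   (sodium)
  1x1 + 34x3 ≥ 50   (carbohydrate)
  1.7x1 + 0.4x2 + 1.1x3 ≥ 2   (iron)
  27x3 ≥ 34   (vitamin C)
  x1, x2, x3 ≥ 0.
The minimum-cost mix takes nothing from salmon — only eggs, sweet potato. The carbohydrate and iron requirements are met with equality.
So eggs = 0.2293 servings, sweet potato = 1.464 servings.
Total cost: 0.57·0.2293 + 0.64·1.464 = 1.0677.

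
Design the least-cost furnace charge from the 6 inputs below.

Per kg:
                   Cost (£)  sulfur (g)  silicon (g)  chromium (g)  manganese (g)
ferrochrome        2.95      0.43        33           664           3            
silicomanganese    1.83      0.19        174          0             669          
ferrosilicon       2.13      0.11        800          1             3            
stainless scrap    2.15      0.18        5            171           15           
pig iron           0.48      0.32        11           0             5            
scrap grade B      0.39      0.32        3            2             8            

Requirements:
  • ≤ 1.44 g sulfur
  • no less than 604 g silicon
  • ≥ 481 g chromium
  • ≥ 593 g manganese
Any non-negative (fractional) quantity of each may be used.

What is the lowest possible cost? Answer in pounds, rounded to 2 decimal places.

Set it up as a linear program. Let x1 = kg of ferrochrome, x2 = kg of silicomanganese, x3 = kg of ferrosilicon, x4 = kg of stainless scrap, x5 = kg of pig iron, x6 = kg of scrap grade B.
Minimise 2.95x1 + 1.83x2 + 2.13x3 + 2.15x4 + 0.48x5 + 0.39x6 s.t.:
  0.43x1 + 0.19x2 + 0.11x3 + 0.18x4 + 0.32x5 + 0.32x6 ≤ 1.44   (sulfur)
  33x1 + 174x2 + 800x3 + 5x4 + 11x5 + 3x6 ≥ 604   (silicon)
  664x1 + 1x3 + 171x4 + 2x6 ≥ 481   (chromium)
  3x1 + 669x2 + 3x3 + 15x4 + 5x5 + 8x6 ≥ 593   (manganese)
  x1, x2, x3, x4, x5, x6 ≥ 0.
The optimal basis is {ferrochrome, silicomanganese, ferrosilicon}; stainless scrap, pig iron, scrap grade B drop out. Binding constraints: silicon, chromium, manganese.
So ferrochrome = 0.7236 kg, silicomanganese = 0.8808 kg, ferrosilicon = 0.5336 kg.
Objective = 2.95·0.7236 + 1.83·0.8808 + 2.13·0.5336 = 4.8831.

£4.88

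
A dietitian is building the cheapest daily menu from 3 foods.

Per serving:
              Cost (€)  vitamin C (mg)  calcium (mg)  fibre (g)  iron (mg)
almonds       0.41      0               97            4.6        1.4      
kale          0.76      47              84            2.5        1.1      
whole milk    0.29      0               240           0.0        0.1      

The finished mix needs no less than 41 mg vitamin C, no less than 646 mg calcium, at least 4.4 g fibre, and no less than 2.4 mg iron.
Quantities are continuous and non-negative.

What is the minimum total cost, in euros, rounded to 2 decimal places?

€1.61

Let x1 = servings of almonds, x2 = servings of kale, x3 = servings of whole milk.
min 0.41x1 + 0.76x2 + 0.29x3 with:
  47x2 ≥ 41   (vitamin C)
  97x1 + 84x2 + 240x3 ≥ 646   (calcium)
  4.6x1 + 2.5x2 ≥ 4.4   (fibre)
  1.4x1 + 1.1x2 + 0.1x3 ≥ 2.4   (iron)
  x1, x2, x3 ≥ 0.
The optimal mix uses every input. There the vitamin C, calcium, iron constraints are tight.
That vertex is x1 = 0.8839, x2 = 0.8723, x3 = 2.029.
Cost = 0.41·0.8839 + 0.76·0.8723 + 0.29·2.029 = 1.6138.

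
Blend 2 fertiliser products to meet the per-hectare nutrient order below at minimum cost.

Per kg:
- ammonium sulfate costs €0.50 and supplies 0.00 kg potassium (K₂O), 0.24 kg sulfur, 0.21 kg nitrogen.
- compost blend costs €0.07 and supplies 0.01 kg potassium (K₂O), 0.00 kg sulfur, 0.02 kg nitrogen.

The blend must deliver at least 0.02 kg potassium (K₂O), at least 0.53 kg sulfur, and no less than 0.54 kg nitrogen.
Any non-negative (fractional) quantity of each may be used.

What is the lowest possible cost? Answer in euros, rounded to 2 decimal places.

€1.33

Let x1 = kg of ammonium sulfate, x2 = kg of compost blend.
min 0.5x1 + 0.07x2 with:
  0.01x2 ≥ 0.02   (potassium (K₂O))
  0.24x1 ≥ 0.53   (sulfur)
  0.21x1 + 0.02x2 ≥ 0.54   (nitrogen)
  x1, x2 ≥ 0.
Both inputs are positive at the optimum. The potassium (K₂O) and nitrogen requirements are met with equality.
So ammonium sulfate = 2.381 kg, compost blend = 2 kg.
Hence cost = 0.5·2.381 + 0.07·2 = €1.3305.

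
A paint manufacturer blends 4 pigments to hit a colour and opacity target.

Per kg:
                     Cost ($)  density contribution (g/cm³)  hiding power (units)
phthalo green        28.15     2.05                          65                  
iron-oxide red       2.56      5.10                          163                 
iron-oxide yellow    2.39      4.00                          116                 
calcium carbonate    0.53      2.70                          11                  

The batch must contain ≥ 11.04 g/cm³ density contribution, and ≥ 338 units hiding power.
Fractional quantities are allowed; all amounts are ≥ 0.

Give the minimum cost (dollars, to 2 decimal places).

$5.38

Treat it as an LP. Let x1 = kg of phthalo green, x2 = kg of iron-oxide red, x3 = kg of iron-oxide yellow, x4 = kg of calcium carbonate.
Minimize 28.15x1 + 2.56x2 + 2.39x3 + 0.53x4 with:
  2.05x1 + 5.1x2 + 4x3 + 2.7x4 ≥ 11.04   (density contribution)
  65x1 + 163x2 + 116x3 + 11x4 ≥ 338   (hiding power)
  x1, x2, x3, x4 ≥ 0.
The cheapest feasible vertex uses only iron-oxide red, calcium carbonate; phthalo green, iron-oxide yellow are not used. The density contribution and hiding power requirements are met with equality.
Solving gives x2 = 2.06, x4 = 0.1972.
Hence cost = 2.56·2.06 + 0.53·0.1972 = $5.3781.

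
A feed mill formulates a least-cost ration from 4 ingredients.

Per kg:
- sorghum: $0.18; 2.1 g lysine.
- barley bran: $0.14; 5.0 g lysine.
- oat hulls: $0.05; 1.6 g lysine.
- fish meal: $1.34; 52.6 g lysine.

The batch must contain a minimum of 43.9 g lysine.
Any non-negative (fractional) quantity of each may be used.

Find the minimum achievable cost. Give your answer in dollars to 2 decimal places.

$1.12

Set it up as a linear program. Let x1 = kg of sorghum, x2 = kg of barley bran, x3 = kg of oat hulls, x4 = kg of fish meal.
Minimize 0.18x1 + 0.14x2 + 0.05x3 + 1.34x4 with:
  2.1x1 + 5x2 + 1.6x3 + 52.6x4 ≥ 43.9   (lysine)
  x1, x2, x3, x4 ≥ 0.
The minimum-cost mix takes nothing from sorghum, barley bran, oat hulls — only fish meal. The lysine requirement is met with equality.
Optimal quantities: fish meal = 0.8346 kg.
Hence cost = 1.34·0.8346 = $1.1184.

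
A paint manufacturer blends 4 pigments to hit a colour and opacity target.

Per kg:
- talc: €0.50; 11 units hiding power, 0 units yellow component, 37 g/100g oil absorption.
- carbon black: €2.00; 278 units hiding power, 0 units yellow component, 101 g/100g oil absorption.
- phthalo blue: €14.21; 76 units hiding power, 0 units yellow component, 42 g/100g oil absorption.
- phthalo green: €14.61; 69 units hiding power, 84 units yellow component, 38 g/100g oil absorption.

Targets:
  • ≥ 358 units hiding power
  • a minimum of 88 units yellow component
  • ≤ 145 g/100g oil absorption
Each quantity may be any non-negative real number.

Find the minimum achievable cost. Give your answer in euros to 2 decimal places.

Let x1 = kg of talc, x2 = kg of carbon black, x3 = kg of phthalo blue, x4 = kg of phthalo green.
min 0.5x1 + 2x2 + 14.21x3 + 14.61x4 s.t.:
  11x1 + 278x2 + 76x3 + 69x4 ≥ 358   (hiding power)
  84x4 ≥ 88   (yellow component)
  37x1 + 101x2 + 42x3 + 38x4 ≤ 145   (oil absorption)
  x1, x2, x3, x4 ≥ 0.
The optimal basis is {carbon black, phthalo green}; talc, phthalo blue drop out. Binding constraints: hiding power and yellow component.
Optimal quantities: carbon black = 1.0277 kg, phthalo green = 1.0476 kg.
Total cost: 2·1.0277 + 14.61·1.0476 = 17.3608.

€17.36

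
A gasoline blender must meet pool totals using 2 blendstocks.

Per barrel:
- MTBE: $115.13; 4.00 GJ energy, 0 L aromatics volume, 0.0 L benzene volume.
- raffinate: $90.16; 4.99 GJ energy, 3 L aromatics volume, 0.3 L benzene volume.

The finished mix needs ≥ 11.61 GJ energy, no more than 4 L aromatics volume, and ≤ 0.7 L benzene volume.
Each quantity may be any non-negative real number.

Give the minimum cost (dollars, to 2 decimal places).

Set it up as a linear program. Let x1 = barrels of MTBE, x2 = barrels of raffinate.
Minimize 115.13x1 + 90.16x2 s.t.:
  4x1 + 4.99x2 ≥ 11.61   (energy)
  3x2 ≤ 4   (aromatics volume)
  0.3x2 ≤ 0.7   (benzene volume)
  x1, x2 ≥ 0.
Both inputs are positive at the optimum. Binding constraints: energy and aromatics volume.
Optimal quantities: MTBE = 1.2392 barrels, raffinate = 1.3333 barrels.
Hence cost = 115.13·1.2392 + 90.16·1.3333 = $262.8794.

$262.88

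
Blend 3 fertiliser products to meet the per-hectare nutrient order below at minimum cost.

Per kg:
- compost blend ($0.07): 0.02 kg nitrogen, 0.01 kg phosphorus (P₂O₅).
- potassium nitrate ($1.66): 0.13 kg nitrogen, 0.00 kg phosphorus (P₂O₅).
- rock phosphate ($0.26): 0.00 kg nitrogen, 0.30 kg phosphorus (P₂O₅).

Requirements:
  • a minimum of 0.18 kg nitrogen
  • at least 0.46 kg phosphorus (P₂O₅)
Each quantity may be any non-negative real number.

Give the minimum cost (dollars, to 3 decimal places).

Set it up as a linear program. Let x1 = kg of compost blend, x2 = kg of potassium nitrate, x3 = kg of rock phosphate.
Minimise 0.07x1 + 1.66x2 + 0.26x3 subject to:
  0.02x1 + 0.13x2 ≥ 0.18   (nitrogen)
  0.01x1 + 0.3x3 ≥ 0.46   (phosphorus (P₂O₅))
  x1, x2, x3 ≥ 0.
The optimal basis is {compost blend, rock phosphate}; potassium nitrate drops out. Binding constraints: nitrogen and phosphorus (P₂O₅).
So compost blend = 9 kg, rock phosphate = 1.233 kg.
Hence cost = 0.07·9 + 0.26·1.233 = $0.95058.

$0.951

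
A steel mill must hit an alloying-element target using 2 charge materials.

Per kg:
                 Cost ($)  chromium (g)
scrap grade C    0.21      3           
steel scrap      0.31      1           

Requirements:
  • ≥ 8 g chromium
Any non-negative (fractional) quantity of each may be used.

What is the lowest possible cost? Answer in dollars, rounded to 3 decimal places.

$0.560

Let x1 = kg of scrap grade C, x2 = kg of steel scrap.
Minimise 0.21x1 + 0.31x2 s.t.:
  3x1 + 1x2 ≥ 8   (chromium)
  x1, x2 ≥ 0.
The minimum-cost mix takes nothing from steel scrap — only scrap grade C. The chromium requirement is met with equality.
That vertex is x1 = 2.667.
Total cost: 0.21·2.667 = 0.56007.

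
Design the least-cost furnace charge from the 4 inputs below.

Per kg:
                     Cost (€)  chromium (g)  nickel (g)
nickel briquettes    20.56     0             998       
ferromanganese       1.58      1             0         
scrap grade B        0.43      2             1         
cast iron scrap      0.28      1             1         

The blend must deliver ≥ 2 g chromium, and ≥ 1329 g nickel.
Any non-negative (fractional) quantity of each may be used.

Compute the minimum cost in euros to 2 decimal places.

Treat it as an LP. Let x1 = kg of nickel briquettes, x2 = kg of ferromanganese, x3 = kg of scrap grade B, x4 = kg of cast iron scrap.
Minimize 20.56x1 + 1.58x2 + 0.43x3 + 0.28x4 s.t.:
  1x2 + 2x3 + 1x4 ≥ 2   (chromium)
  998x1 + 1x3 + 1x4 ≥ 1329   (nickel)
  x1, x2, x3, x4 ≥ 0.
The cheapest feasible vertex uses only nickel briquettes, scrap grade B; ferromanganese, cast iron scrap are not used. There the chromium and nickel constraints are tight.
So nickel briquettes = 1.3307 kg, scrap grade B = 1 kg.
Cost = 20.56·1.3307 + 0.43·1 = 27.7892.

€27.79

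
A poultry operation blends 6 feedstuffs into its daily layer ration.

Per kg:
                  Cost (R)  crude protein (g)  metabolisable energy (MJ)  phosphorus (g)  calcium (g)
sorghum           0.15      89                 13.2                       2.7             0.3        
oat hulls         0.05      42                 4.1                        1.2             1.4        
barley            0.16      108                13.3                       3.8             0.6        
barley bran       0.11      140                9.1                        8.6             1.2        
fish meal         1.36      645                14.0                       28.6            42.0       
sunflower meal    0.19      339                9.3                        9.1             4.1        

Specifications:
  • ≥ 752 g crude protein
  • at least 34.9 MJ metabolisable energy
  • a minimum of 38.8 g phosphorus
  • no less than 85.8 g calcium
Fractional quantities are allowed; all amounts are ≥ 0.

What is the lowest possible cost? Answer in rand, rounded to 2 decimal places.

This is a linear program. Let x1 = kg of sorghum, x2 = kg of oat hulls, x3 = kg of barley, x4 = kg of barley bran, x5 = kg of fish meal, x6 = kg of sunflower meal.
Minimise 0.15x1 + 0.05x2 + 0.16x3 + 0.11x4 + 1.36x5 + 0.19x6 subject to:
  89x1 + 42x2 + 108x3 + 140x4 + 645x5 + 339x6 ≥ 752   (crude protein)
  13.2x1 + 4.1x2 + 13.3x3 + 9.1x4 + 14x5 + 9.3x6 ≥ 34.9   (metabolisable energy)
  2.7x1 + 1.2x2 + 3.8x3 + 8.6x4 + 28.6x5 + 9.1x6 ≥ 38.8   (phosphorus)
  0.3x1 + 1.4x2 + 0.6x3 + 1.2x4 + 42x5 + 4.1x6 ≥ 85.8   (calcium)
  x1, x2, x3, x4, x5, x6 ≥ 0.
The cheapest feasible vertex uses only oat hulls, fish meal; sorghum, barley, barley bran, sunflower meal are not used. The metabolisable energy and calcium requirements are met with equality.
Solving gives x2 = 1.734, x5 = 1.985.
Objective = 0.05·1.734 + 1.36·1.985 = 2.7863.

R2.79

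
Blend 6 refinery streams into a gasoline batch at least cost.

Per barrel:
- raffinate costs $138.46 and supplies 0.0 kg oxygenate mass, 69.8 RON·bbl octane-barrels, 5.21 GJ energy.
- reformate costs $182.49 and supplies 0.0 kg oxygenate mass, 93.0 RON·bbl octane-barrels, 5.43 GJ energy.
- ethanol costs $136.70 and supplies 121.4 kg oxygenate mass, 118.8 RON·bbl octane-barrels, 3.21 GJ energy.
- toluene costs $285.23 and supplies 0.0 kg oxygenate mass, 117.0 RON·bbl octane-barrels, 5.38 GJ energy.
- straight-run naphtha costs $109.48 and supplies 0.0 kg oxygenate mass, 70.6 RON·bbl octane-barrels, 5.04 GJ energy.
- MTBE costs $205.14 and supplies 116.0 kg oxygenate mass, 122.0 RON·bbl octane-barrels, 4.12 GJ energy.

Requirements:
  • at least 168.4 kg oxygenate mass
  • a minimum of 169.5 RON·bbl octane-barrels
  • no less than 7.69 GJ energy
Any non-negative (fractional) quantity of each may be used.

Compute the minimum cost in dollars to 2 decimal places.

Let x1 = barrels of raffinate, x2 = barrels of reformate, x3 = barrels of ethanol, x4 = barrels of toluene, x5 = barrels of straight-run naphtha, x6 = barrels of MTBE.
min 138.46x1 + 182.49x2 + 136.7x3 + 285.23x4 + 109.48x5 + 205.14x6 subject to:
  121.4x3 + 116x6 ≥ 168.4   (oxygenate mass)
  69.8x1 + 93x2 + 118.8x3 + 117x4 + 70.6x5 + 122x6 ≥ 169.5   (octane-barrels)
  5.21x1 + 5.43x2 + 3.21x3 + 5.38x4 + 5.04x5 + 4.12x6 ≥ 7.69   (energy)
  x1, x2, x3, x4, x5, x6 ≥ 0.
At the optimum only ethanol, straight-run naphtha are positive (raffinate, reformate, toluene, MTBE = 0). Binding constraints: oxygenate mass and energy.
Optimal quantities: ethanol = 1.3871 barrels, straight-run naphtha = 0.64231 barrels.
Objective = 136.7·1.3871 + 109.48·0.64231 = 259.9367.

$259.94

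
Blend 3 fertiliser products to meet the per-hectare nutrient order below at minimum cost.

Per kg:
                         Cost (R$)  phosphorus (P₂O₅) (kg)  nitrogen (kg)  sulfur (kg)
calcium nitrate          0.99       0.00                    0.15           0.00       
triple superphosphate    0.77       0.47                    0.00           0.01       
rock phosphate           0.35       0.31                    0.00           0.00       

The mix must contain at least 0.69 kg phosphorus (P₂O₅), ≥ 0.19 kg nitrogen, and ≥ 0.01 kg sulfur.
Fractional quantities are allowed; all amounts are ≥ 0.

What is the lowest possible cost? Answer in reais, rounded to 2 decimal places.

Let x1 = kg of calcium nitrate, x2 = kg of triple superphosphate, x3 = kg of rock phosphate.
Minimise 0.99x1 + 0.77x2 + 0.35x3 s.t.:
  0.47x2 + 0.31x3 ≥ 0.69   (phosphorus (P₂O₅))
  0.15x1 ≥ 0.19   (nitrogen)
  0.01x2 ≥ 0.01   (sulfur)
  x1, x2, x3 ≥ 0.
The optimal mix uses every input. Binding constraints: phosphorus (P₂O₅), nitrogen, sulfur.
Optimal quantities: calcium nitrate = 1.267 kg, triple superphosphate = 1 kg, rock phosphate = 0.7097 kg.
Objective = 0.99·1.267 + 0.77·1 + 0.35·0.7097 = 2.2727.

R$2.27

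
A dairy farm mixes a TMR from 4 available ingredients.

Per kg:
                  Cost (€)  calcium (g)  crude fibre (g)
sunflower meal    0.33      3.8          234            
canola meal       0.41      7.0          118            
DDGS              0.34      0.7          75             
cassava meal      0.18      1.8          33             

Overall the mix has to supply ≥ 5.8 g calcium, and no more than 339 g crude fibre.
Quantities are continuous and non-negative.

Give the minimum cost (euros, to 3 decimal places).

€0.340

Treat it as an LP. Let x1 = kg of sunflower meal, x2 = kg of canola meal, x3 = kg of DDGS, x4 = kg of cassava meal.
min 0.33x1 + 0.41x2 + 0.34x3 + 0.18x4 s.t.:
  3.8x1 + 7x2 + 0.7x3 + 1.8x4 ≥ 5.8   (calcium)
  234x1 + 118x2 + 75x3 + 33x4 ≤ 339   (crude fibre)
  x1, x2, x3, x4 ≥ 0.
The cheapest feasible vertex uses only canola meal; sunflower meal, DDGS, cassava meal are not used. Binding constraint: calcium.
So canola meal = 0.8286 kg.
Hence cost = 0.41·0.8286 = €0.33973.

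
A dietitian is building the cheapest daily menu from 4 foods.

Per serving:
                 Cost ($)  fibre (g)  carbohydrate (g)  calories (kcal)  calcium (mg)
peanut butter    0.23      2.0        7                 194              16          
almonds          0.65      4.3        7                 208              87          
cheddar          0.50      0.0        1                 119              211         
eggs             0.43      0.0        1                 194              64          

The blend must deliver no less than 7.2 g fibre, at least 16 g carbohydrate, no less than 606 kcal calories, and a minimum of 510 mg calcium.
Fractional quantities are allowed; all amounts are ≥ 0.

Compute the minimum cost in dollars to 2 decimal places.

Treat it as an LP. Let x1 = servings of peanut butter, x2 = servings of almonds, x3 = servings of cheddar, x4 = servings of eggs.
Minimize 0.23x1 + 0.65x2 + 0.5x3 + 0.43x4 subject to:
  2x1 + 4.3x2 ≥ 7.2   (fibre)
  7x1 + 7x2 + 1x3 + 1x4 ≥ 16   (carbohydrate)
  194x1 + 208x2 + 119x3 + 194x4 ≥ 606   (calories)
  16x1 + 87x2 + 211x3 + 64x4 ≥ 510   (calcium)
  x1, x2, x3, x4 ≥ 0.
The minimum-cost mix takes nothing from almonds, eggs — only peanut butter, cheddar. There the fibre and calcium constraints are tight.
Solving gives x1 = 3.6, x3 = 2.144.
Hence cost = 0.23·3.6 + 0.5·2.144 = $1.9000.

$1.90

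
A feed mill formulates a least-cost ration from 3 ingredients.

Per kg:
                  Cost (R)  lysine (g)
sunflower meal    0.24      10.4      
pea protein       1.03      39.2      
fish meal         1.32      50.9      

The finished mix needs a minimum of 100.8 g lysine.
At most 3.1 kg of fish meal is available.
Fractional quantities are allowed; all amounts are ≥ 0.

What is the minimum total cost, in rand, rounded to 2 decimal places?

R2.33

This is a linear program. Let x1 = kg of sunflower meal, x2 = kg of pea protein, x3 = kg of fish meal.
Minimise 0.24x1 + 1.03x2 + 1.32x3 with:
  10.4x1 + 39.2x2 + 50.9x3 ≥ 100.8   (lysine)
  x3 ≤ 3.1
  x1, x2, x3 ≥ 0.
The optimal basis is {sunflower meal}; pea protein, fish meal drop out. The lysine requirement is met with equality.
That vertex is x1 = 9.692.
Objective = 0.24·9.692 = 2.3261.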